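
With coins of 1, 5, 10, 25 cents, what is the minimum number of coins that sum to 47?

5

Greedy: take as many of the largest coin as possible, then repeat with the remainder.
47 − 1×25→22 − 2×10→2 − 2×1→0
Total coins = 1 + 2 + 2 = 5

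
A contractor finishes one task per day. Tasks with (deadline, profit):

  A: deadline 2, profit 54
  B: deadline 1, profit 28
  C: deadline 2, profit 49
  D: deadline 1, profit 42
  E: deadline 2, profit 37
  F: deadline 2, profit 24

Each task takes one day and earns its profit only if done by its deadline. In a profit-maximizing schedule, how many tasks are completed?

2

Profit order: A=54 C=49 D=42 E=37 B=28 F=24
Assign: A→slot 2, C→slot 1, D skipped, E skipped, B skipped, F skipped.
Slots: [1:C] [2:A]
2 of 6 scheduled.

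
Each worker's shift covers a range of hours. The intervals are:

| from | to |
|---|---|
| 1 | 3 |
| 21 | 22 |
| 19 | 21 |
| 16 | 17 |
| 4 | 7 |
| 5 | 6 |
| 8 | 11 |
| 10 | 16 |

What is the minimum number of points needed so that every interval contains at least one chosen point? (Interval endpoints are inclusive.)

By right end: [1,3]  [5,6]  [4,7]  [8,11]  [10,16]  [16,17]  [19,21]  [21,22]
[1,3] uncovered → point at 3; [5,6] uncovered → point at 6; [8,11] uncovered → point at 11; [16,17] uncovered → point at 17; [19,21] uncovered → point at 21.
Points: 3, 6, 11, 17, 21 (5 total).

5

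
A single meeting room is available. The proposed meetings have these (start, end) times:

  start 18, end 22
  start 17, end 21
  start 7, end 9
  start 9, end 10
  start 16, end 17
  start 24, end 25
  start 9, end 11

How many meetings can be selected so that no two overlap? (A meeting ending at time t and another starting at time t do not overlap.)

Order by finish time; keep every interval that doesn't clash with the previous kept one.
By end time: (7,9), (9,10), (9,11), (16,17), (17,21), (18,22), (24,25).
Pick (7,9); next start ≥ 9 → (9,10); next start ≥ 10 → (16,17); next start ≥ 17 → (17,21); next start ≥ 21 → (24,25).
Selected 5 meetings.

5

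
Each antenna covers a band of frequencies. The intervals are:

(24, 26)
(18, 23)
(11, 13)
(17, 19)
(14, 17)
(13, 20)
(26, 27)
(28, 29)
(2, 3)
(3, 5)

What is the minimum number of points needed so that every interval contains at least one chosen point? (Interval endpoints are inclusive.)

6

Process intervals by earliest right end; each time one isn't hit yet, stab at its right endpoint.
By right end: [2,3]  [3,5]  [11,13]  [14,17]  [17,19]  [13,20]  [18,23]  [24,26]  [26,27]  [28,29]
[2,3] uncovered → point at 3; [11,13] uncovered → point at 13; [14,17] uncovered → point at 17; [18,23] uncovered → point at 23; [24,26] uncovered → point at 26; [28,29] uncovered → point at 29.
Points: 3, 13, 17, 23, 26, 29 (6 total).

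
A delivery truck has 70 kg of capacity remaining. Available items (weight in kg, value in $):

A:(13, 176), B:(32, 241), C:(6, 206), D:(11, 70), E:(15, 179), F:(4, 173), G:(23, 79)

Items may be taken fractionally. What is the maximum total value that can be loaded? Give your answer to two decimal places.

975.00

Order: F (173/4=43.25) > C (206/6=34.33) > A (176/13=13.54) > E (179/15=11.93) > B (241/32=7.53) > D (70/11=6.36) > G (79/23=3.43)
Fill: take F (4 @ 173) → take C (6 @ 206) → take A (13 @ 176) → take E (15 @ 179) → take B (32 @ 241); 70/70 used.
Total value = 975.00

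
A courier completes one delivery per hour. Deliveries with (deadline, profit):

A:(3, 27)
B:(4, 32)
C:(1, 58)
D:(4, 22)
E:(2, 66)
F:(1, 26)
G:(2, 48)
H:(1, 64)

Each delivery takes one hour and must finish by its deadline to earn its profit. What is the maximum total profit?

189

Profit order: E=66 H=64 C=58 G=48 B=32 A=27 F=26 D=22
Assign: E→slot 2, H→slot 1, C skipped, G skipped, B→slot 4, A→slot 3, F skipped, D skipped.
Slots: [1:H] [2:E] [3:A] [4:B]
Profit = 64 + 66 + 27 + 32 = 189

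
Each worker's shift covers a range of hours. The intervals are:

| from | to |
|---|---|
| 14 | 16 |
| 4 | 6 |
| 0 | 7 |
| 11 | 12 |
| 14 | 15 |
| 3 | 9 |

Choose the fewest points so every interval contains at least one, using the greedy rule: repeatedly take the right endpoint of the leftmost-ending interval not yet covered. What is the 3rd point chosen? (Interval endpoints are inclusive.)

Sorted: [4,6] [0,7] [3,9] [11,12] [14,15] [14,16]
{[4,6],[0,7],[3,9]} hit by 6; {[11,12]} hit by 12; {[14,15],[14,16]} hit by 15.
Points: 6, 12, 15 (3 total).

15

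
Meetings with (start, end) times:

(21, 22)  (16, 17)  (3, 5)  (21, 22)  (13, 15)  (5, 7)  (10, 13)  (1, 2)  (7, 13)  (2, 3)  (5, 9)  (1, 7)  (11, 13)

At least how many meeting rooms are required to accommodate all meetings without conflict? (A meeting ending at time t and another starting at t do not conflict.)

3

The answer is the maximum number of intervals overlapping at any instant.
Events (time:±→running): 1:+→1 1:+→2 2:-→1 2:+→2 3:-→1 3:+→2 5:-→1 5:+→2 5:+→3 … peak 3.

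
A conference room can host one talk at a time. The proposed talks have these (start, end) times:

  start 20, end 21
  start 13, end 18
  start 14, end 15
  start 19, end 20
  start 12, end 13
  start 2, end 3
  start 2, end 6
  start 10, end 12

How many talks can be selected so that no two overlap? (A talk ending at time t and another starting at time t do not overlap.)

6

Order by finish time; keep every interval that doesn't clash with the previous kept one.
By end time: (2,3), (2,6), (10,12), (12,13), (14,15), (13,18), (19,20), (20,21).
Pick (2,3); next start ≥ 3 → (10,12); next start ≥ 12 → (12,13); next start ≥ 13 → (14,15); next start ≥ 15 → (19,20); next start ≥ 20 → (20,21).
Selected 6 talks.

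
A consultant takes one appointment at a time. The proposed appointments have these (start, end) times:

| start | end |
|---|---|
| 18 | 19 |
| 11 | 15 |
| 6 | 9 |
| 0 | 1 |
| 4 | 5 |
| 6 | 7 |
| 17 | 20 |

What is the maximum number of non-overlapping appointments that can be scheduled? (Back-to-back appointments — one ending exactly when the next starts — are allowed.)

5

Sort by end time and greedily take each interval whose start is ≥ the last chosen end.
By end time: (0,1), (4,5), (6,7), (6,9), (11,15), (18,19), (17,20).
Pick (0,1); next start ≥ 1 → (4,5); next start ≥ 5 → (6,7); next start ≥ 7 → (11,15); next start ≥ 15 → (18,19).
Selected 5 appointments.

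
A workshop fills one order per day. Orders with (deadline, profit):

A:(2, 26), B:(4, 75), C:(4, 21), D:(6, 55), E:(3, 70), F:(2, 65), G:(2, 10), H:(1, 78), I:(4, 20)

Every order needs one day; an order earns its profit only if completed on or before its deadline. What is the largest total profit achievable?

Sort by profit descending; place each in the latest free slot ≤ its deadline.
Profit order: H=78 B=75 E=70 F=65 D=55 A=26 C=21 I=20 G=10
Assign: H→slot 1, B→slot 4, E→slot 3, F→slot 2, D→slot 6, A skipped, C skipped, I skipped, G skipped.
Slots: [1:H] [2:F] [3:E] [4:B] [6:D]
Profit = 78 + 65 + 70 + 75 + 55 = 343

343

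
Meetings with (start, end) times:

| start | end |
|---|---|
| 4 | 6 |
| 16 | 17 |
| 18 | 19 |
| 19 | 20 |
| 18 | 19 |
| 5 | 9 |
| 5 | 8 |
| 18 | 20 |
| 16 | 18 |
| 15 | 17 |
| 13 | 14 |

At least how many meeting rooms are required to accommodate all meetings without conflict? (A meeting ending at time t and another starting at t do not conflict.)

3

The answer is the maximum number of intervals overlapping at any instant.
starts: [4, 5, 5, 13, 15, 16, 16, 18, 18, 18, 19]
ends:   [6, 8, 9, 14, 17, 17, 18, 19, 19, 20, 20]
s4→1 s5→2 s5→3  — peak 3.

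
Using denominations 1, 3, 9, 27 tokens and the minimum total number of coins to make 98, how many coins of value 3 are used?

98 = 3×27 + 1×9 + 2×3 + 2×1
Count of 3: 2

2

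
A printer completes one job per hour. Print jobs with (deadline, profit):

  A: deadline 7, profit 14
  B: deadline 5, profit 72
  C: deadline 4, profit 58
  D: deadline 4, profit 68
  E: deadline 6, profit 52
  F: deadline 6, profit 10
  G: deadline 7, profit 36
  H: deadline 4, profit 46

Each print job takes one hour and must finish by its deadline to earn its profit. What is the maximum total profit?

346

Sort by profit descending; place each in the latest free slot ≤ its deadline.
By profit: B(d5,72), D(d4,68), C(d4,58), E(d6,52), H(d4,46), G(d7,36), A(d7,14), F(d6,10)
B→slot 5; D→slot 4; C→slot 3; E→slot 6; H→slot 2; G→slot 7; A→slot 1; F skipped.
Profit = 14 + 46 + 58 + 68 + 72 + 52 + 36 = 346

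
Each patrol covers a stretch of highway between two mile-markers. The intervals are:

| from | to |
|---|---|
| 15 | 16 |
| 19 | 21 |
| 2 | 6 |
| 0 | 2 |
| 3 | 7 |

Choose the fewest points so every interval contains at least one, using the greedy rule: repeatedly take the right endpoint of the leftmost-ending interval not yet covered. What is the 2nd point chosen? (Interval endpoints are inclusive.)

7

Sorted: [0,2] [2,6] [3,7] [15,16] [19,21]
{[0,2],[2,6]} hit by 2; {[3,7]} hit by 7; {[15,16]} hit by 16; {[19,21]} hit by 21.
Points: 2, 7, 16, 21 (4 total).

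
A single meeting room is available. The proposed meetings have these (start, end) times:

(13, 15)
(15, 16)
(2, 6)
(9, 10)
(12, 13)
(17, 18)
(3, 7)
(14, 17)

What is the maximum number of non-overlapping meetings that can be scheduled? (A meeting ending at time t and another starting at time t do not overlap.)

Sorted by end: (2,6)  (3,7)  (9,10)  (12,13)  (13,15)  (15,16)  (14,17)  (17,18)
take (2,6); take (9,10); take (12,13); take (13,15); take (15,16); take (17,18).
Selected 6 meetings.

6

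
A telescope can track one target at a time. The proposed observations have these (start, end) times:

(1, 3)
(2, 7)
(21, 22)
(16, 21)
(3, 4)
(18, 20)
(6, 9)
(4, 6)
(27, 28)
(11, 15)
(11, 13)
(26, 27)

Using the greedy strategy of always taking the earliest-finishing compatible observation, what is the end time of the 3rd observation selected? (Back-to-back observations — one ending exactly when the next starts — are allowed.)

6

Sorted by end: (1,3)  (3,4)  (4,6)  (2,7)  (6,9)  (11,13)  (11,15)  (18,20)  (16,21)  (21,22)  (26,27)  (27,28)
take (1,3); take (3,4); take (4,6); take (6,9); take (11,13); skip (11,15); take (18,20); take (21,22); take (26,27); take (27,28).
Selected: (1,3) (3,4) (4,6) (6,9) (11,13) (18,20) (21,22) (26,27) (27,28)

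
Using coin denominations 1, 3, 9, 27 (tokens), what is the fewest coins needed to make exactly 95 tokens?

95 − 3×27→14 − 1×9→5 − 1×3→2 − 2×1→0
Total coins = 3 + 1 + 1 + 2 = 7

7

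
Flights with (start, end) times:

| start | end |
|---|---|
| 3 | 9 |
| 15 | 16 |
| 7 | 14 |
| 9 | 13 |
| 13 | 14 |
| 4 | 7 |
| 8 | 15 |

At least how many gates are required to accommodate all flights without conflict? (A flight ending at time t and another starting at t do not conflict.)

Events (time:±→running): 3:+→1 4:+→2 7:-→1 7:+→2 8:+→3 … peak 3.

3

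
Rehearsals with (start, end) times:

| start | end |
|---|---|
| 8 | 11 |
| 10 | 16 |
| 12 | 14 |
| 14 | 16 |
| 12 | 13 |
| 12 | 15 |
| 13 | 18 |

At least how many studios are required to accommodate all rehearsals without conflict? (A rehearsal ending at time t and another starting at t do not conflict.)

4

Count concurrent intervals with a sweep; the peak is the room count.
starts: [8, 10, 12, 12, 12, 13, 14]
ends:   [11, 13, 14, 15, 16, 16, 18]
s8→1 s10→2 e11→1 s12→2 s12→3 s12→4  — peak 4.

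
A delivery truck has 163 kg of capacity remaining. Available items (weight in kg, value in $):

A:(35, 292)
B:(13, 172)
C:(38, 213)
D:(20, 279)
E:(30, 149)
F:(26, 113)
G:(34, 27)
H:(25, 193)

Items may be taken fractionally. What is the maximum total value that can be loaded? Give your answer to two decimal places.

Ratios (sorted): D 13.95, B 13.23, A 8.34, H 7.72, C 5.61, E 4.97, F 4.35, G 0.79
take D (20 @ 279); take B (13 @ 172); take A (35 @ 292); take H (25 @ 193); take C (38 @ 213); take E (30 @ 149); take 2/26 of F → 8.69. Capacity used 163/163.
Total value = 1306.69

1306.69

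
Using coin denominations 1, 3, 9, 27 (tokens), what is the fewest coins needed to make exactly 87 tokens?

87 − 3×27→6 − 2×3→0
Total coins = 3 + 2 = 5

5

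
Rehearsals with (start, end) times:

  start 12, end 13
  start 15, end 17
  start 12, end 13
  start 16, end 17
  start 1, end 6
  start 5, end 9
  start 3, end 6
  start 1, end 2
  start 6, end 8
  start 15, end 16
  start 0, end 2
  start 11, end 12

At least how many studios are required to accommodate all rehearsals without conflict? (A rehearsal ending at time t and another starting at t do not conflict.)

starts: [0, 1, 1, 3, 5, 6, 11, 12, 12, 15, 15, 16]
ends:   [2, 2, 6, 6, 8, 9, 12, 13, 13, 16, 17, 17]
s0→1 s1→2 s1→3  — peak 3.

3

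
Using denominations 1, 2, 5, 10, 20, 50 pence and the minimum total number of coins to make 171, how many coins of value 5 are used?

0

171 = 3×50 + 1×20 + 1×1
Count of 5: 0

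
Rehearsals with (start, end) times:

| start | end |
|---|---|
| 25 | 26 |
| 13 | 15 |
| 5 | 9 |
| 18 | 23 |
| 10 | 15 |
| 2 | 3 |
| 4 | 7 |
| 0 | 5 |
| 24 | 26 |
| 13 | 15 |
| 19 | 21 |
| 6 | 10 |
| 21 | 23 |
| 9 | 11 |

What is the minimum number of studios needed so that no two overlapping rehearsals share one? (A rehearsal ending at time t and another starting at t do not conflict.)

The answer is the maximum number of intervals overlapping at any instant.
Events (time:±→running): 0:+→1 2:+→2 3:-→1 4:+→2 5:-→1 5:+→2 6:+→3 … peak 3.

3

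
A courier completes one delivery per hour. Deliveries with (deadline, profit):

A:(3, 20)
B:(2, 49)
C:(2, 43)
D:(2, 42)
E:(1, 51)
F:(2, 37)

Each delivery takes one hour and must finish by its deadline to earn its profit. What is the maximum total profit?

By profit: E(d1,51), B(d2,49), C(d2,43), D(d2,42), F(d2,37), A(d3,20)
E→slot 1; B→slot 2; C skipped; D skipped; F skipped; A→slot 3.
Profit = 51 + 49 + 20 = 120

120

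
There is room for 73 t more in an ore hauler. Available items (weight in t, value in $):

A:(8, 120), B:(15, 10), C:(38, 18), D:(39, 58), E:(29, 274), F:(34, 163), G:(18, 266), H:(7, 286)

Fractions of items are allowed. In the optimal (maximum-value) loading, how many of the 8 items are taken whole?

4

Greedy by value/weight ratio, highest first.
Order: H (286/7=40.86) > A (120/8=15.00) > G (266/18=14.78) > E (274/29=9.45) > F (163/34=4.79) > D (58/39=1.49) > B (10/15=0.67) > C (18/38=0.47)
Fill: take H (7 @ 286) → take A (8 @ 120) → take G (18 @ 266) → take E (29 @ 274) → take 11/34 of F → 52.74; 73/73 used.
4 item(s) taken whole; one partial (take 11/34 of F).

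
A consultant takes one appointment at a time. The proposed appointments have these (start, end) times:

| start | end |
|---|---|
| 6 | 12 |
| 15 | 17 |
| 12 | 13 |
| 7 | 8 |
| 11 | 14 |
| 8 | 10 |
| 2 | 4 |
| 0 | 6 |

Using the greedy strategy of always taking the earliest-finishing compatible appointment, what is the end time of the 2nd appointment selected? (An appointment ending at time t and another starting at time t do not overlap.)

8

By end time: (2,4), (0,6), (7,8), (8,10), (6,12), (12,13), (11,14), (15,17).
Pick (2,4); next start ≥ 4 → (7,8); next start ≥ 8 → (8,10); next start ≥ 10 → (12,13); next start ≥ 13 → (15,17).
Selected: (2,4) (7,8) (8,10) (12,13) (15,17)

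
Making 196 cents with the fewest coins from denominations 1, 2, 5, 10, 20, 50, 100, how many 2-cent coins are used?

196 = 1×100 + 1×50 + 2×20 + 1×5 + 1×1
Count of 2: 0

0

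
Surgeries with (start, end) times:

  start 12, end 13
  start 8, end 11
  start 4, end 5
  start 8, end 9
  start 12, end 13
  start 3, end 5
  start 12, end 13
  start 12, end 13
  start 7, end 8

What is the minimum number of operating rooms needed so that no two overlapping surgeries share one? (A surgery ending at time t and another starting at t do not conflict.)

4

Count concurrent intervals with a sweep; the peak is the room count.
starts: [3, 4, 7, 8, 8, 12, 12, 12, 12]
ends:   [5, 5, 8, 9, 11, 13, 13, 13, 13]
s3→1 s4→2 e5→1 e5→0 s7→1 e8→0 s8→1 s8→2 e9→1 e11→0 s12→1 s12→2 s12→3 s12→4  — peak 4.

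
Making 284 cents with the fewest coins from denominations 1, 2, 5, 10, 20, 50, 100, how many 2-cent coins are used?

Greedy: take as many of the largest coin as possible, then repeat with the remainder.
284 − 2×100→84 − 1×50→34 − 1×20→14 − 1×10→4 − 2×2→0
Count of 2: 2

2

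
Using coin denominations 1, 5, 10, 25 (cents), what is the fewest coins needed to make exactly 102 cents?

6

102 = 4×25 + 2×1
Total coins = 4 + 2 = 6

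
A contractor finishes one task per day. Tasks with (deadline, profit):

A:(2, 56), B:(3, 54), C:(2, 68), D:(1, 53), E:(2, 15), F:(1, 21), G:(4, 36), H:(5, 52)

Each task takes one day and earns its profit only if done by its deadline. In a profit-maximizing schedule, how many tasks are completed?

5

Take jobs in profit order; each goes to the latest open slot no later than its deadline.
Profit order: C=68 A=56 B=54 D=53 H=52 G=36 F=21 E=15
Assign: C→slot 2, A→slot 1, B→slot 3, D skipped, H→slot 5, G→slot 4, F skipped, E skipped.
Slots: [1:A] [2:C] [3:B] [4:G] [5:H]
5 of 8 scheduled.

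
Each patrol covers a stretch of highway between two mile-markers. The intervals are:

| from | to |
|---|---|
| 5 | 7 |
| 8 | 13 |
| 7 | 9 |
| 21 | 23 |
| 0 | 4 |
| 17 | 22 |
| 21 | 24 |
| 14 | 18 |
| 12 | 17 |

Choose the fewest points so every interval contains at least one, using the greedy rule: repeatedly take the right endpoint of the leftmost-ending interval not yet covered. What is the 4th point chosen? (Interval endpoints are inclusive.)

Sort by right endpoint; whenever an interval is uncovered, place a point at its right end.
By right end: [0,4]  [5,7]  [7,9]  [8,13]  [12,17]  [14,18]  [17,22]  [21,23]  [21,24]
[0,4] uncovered → point at 4; [5,7] uncovered → point at 7; [8,13] uncovered → point at 13; [14,18] uncovered → point at 18; [21,23] uncovered → point at 23.
Points: 4, 7, 13, 18, 23 (5 total).

18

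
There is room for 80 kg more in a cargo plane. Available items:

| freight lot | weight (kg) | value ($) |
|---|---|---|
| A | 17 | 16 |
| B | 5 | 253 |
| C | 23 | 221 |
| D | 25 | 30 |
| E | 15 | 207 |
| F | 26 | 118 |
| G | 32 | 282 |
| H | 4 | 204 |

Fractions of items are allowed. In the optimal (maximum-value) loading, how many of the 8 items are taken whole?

5

Order: H (204/4=51.00) > B (253/5=50.60) > E (207/15=13.80) > C (221/23=9.61) > G (282/32=8.81) > F (118/26=4.54) > D (30/25=1.20) > A (16/17=0.94)
Fill: take H (4 @ 204) → take B (5 @ 253) → take E (15 @ 207) → take C (23 @ 221) → take G (32 @ 282) → take 1/26 of F → 4.54; 80/80 used.
5 item(s) taken whole; one partial (take 1/26 of F).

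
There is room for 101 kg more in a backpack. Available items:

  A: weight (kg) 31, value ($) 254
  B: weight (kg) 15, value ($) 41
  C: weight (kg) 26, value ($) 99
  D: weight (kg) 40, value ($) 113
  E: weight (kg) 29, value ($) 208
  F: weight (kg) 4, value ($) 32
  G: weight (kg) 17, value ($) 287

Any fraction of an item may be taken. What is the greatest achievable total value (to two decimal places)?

Sort by value per unit weight and fill in that order.
Ratios (sorted): G 16.88, A 8.19, F 8.00, E 7.17, C 3.81, D 2.83, B 2.73
take G (17 @ 287); take A (31 @ 254); take F (4 @ 32); take E (29 @ 208); take 20/26 of C → 76.15. Capacity used 101/101.
Total value = 857.15

857.15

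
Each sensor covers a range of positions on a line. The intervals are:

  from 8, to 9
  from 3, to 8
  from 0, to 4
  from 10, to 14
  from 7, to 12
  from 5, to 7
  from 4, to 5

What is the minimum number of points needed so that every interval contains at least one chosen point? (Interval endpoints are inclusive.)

4

Sort by right endpoint; whenever an interval is uncovered, place a point at its right end.
By right end: [0,4]  [4,5]  [5,7]  [3,8]  [8,9]  [7,12]  [10,14]
[0,4] uncovered → point at 4; [5,7] uncovered → point at 7; [8,9] uncovered → point at 9; [10,14] uncovered → point at 14.
Points: 4, 7, 9, 14 (4 total).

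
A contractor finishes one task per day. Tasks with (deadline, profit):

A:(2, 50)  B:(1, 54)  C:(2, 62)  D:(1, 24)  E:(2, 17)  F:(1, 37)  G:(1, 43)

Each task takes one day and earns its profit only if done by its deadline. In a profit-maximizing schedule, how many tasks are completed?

Sort by profit descending; place each in the latest free slot ≤ its deadline.
Profit order: C=62 B=54 A=50 G=43 F=37 D=24 E=17
Assign: C→slot 2, B→slot 1, A skipped, G skipped, F skipped, D skipped, E skipped.
Slots: [1:B] [2:C]
2 of 7 scheduled.

2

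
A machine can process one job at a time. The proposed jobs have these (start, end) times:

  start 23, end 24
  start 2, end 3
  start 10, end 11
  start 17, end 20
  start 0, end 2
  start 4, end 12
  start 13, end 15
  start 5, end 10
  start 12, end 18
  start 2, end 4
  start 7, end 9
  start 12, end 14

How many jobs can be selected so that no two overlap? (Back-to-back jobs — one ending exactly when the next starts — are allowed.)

Sorted by end: (0,2)  (2,3)  (2,4)  (7,9)  (5,10)  (10,11)  (4,12)  (12,14)  (13,15)  (12,18)  (17,20)  (23,24)
take (0,2); take (2,3); skip (2,4); take (7,9); take (10,11); take (12,14); skip (12,18); take (17,20); take (23,24).
Selected 7 jobs.

7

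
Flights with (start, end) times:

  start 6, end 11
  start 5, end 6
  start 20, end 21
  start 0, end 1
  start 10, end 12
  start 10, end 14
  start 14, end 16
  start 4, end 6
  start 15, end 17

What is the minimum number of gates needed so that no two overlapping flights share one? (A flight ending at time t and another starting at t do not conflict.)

3

Count concurrent intervals with a sweep; the peak is the room count.
Events (time:±→running): 0:+→1 1:-→0 4:+→1 5:+→2 6:-→1 6:-→0 6:+→1 10:+→2 10:+→3 … peak 3.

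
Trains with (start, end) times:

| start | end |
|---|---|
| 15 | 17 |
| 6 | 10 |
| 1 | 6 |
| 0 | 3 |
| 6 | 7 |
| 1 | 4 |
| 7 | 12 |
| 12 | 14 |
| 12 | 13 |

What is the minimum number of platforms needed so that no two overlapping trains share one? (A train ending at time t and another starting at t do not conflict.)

3

Count concurrent intervals with a sweep; the peak is the room count.
starts: [0, 1, 1, 6, 6, 7, 12, 12, 15]
ends:   [3, 4, 6, 7, 10, 12, 13, 14, 17]
s0→1 s1→2 s1→3  — peak 3.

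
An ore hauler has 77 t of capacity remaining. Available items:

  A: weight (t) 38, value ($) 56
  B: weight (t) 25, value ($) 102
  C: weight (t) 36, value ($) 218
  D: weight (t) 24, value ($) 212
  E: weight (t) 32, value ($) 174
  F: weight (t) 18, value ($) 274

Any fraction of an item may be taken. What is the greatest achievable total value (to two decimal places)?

697.94

Greedy by value/weight ratio, highest first.
Ratios (sorted): F 15.22, D 8.83, C 6.06, E 5.44, B 4.08, A 1.47
take F (18 @ 274); take D (24 @ 212); take 35/36 of C → 211.94. Capacity used 77/77.
Total value = 697.94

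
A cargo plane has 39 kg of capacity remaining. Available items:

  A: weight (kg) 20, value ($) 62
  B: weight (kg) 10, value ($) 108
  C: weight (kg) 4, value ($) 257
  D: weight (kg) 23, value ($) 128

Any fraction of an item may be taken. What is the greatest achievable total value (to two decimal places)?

499.20

Greedy by value/weight ratio, highest first.
Order: C (257/4=64.25) > B (108/10=10.80) > D (128/23=5.57) > A (62/20=3.10)
Fill: take C (4 @ 257) → take B (10 @ 108) → take D (23 @ 128) → take 2/20 of A → 6.20; 39/39 used.
Total value = 499.20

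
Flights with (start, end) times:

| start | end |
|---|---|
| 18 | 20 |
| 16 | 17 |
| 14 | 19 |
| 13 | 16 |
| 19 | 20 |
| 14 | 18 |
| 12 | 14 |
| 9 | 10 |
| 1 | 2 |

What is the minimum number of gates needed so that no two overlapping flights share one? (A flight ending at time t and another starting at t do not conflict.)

3

Events (time:±→running): 1:+→1 2:-→0 9:+→1 10:-→0 12:+→1 13:+→2 14:-→1 14:+→2 14:+→3 … peak 3.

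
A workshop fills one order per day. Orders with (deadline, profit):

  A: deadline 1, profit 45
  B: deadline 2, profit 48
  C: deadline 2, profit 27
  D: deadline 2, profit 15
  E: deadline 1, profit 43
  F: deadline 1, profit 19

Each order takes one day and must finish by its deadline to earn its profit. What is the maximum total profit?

Sort by profit descending; place each in the latest free slot ≤ its deadline.
By profit: B(d2,48), A(d1,45), E(d1,43), C(d2,27), F(d1,19), D(d2,15)
B→slot 2; A→slot 1; E skipped; C skipped; F skipped; D skipped.
Profit = 45 + 48 = 93

93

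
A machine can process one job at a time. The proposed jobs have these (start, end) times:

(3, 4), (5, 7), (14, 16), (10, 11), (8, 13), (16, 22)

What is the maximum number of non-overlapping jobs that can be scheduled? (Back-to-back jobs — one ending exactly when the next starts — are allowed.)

5

Greedy by earliest finish: after sorting by end time, pick each interval compatible with the last pick.
By end time: (3,4), (5,7), (10,11), (8,13), (14,16), (16,22).
Pick (3,4); next start ≥ 4 → (5,7); next start ≥ 7 → (10,11); next start ≥ 11 → (14,16); next start ≥ 16 → (16,22).
Selected 5 jobs.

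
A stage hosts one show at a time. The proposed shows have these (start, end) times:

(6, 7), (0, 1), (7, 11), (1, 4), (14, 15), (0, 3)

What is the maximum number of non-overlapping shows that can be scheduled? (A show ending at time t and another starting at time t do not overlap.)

Order by finish time; keep every interval that doesn't clash with the previous kept one.
By end time: (0,1), (0,3), (1,4), (6,7), (7,11), (14,15).
Pick (0,1); next start ≥ 1 → (1,4); next start ≥ 4 → (6,7); next start ≥ 7 → (7,11); next start ≥ 11 → (14,15).
Selected 5 shows.

5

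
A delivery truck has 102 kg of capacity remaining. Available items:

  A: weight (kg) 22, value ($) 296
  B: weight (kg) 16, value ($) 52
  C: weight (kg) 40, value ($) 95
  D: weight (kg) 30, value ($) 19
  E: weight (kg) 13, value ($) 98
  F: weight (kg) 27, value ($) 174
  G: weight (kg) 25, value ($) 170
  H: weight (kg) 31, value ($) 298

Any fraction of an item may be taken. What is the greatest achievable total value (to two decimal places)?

Sort by value per unit weight and fill in that order.
Order: A (296/22=13.45) > H (298/31=9.61) > E (98/13=7.54) > G (170/25=6.80) > F (174/27=6.44) > B (52/16=3.25) > C (95/40=2.38) > D (19/30=0.63)
Fill: take A (22 @ 296) → take H (31 @ 298) → take E (13 @ 98) → take G (25 @ 170) → take 11/27 of F → 70.89; 102/102 used.
Total value = 932.89

932.89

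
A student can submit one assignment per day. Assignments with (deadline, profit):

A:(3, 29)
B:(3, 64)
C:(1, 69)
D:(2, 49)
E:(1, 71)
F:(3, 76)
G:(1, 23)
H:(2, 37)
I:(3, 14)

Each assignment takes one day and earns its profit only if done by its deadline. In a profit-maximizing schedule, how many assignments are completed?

Profit order: F=76 E=71 C=69 B=64 D=49 H=37 A=29 G=23 I=14
Assign: F→slot 3, E→slot 1, C skipped, B→slot 2, D skipped, H skipped, A skipped, G skipped, I skipped.
Slots: [1:E] [2:B] [3:F]
3 of 9 scheduled.

3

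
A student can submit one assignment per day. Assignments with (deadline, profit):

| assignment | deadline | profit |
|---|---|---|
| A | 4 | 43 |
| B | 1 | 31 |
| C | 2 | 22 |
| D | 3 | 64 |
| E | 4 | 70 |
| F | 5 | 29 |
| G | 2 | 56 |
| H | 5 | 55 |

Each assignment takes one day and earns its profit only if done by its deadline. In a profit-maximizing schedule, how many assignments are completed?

Take jobs in profit order; each goes to the latest open slot no later than its deadline.
By profit: E(d4,70), D(d3,64), G(d2,56), H(d5,55), A(d4,43), B(d1,31), F(d5,29), C(d2,22)
E→slot 4; D→slot 3; G→slot 2; H→slot 5; A→slot 1; B skipped; F skipped; C skipped.
5 of 8 scheduled.

5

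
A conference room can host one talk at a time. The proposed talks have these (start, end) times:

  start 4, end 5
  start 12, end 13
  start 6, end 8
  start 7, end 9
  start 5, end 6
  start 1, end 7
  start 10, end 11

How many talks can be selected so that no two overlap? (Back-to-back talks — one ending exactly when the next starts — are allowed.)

5

Sorted by end: (4,5)  (5,6)  (1,7)  (6,8)  (7,9)  (10,11)  (12,13)
take (4,5); take (5,6); skip (1,7); take (6,8); skip (7,9); take (10,11); take (12,13).
Selected 5 talks.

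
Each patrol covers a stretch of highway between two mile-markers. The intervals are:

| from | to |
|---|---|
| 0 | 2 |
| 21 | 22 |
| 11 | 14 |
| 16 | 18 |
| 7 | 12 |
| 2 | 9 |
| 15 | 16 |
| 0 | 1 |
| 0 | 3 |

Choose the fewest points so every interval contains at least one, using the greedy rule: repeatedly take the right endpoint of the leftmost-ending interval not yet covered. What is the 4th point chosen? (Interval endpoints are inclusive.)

16

Sorted: [0,1] [0,2] [0,3] [2,9] [7,12] [11,14] [15,16] [16,18] [21,22]
{[0,1],[0,2],[0,3]} hit by 1; {[2,9],[7,12]} hit by 9; {[11,14]} hit by 14; {[15,16],[16,18]} hit by 16; {[21,22]} hit by 22.
Points: 1, 9, 14, 16, 22 (5 total).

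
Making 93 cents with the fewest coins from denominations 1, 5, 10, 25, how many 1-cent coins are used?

Use the largest denomination that fits, subtract, and repeat.
93 − 3×25→18 − 1×10→8 − 1×5→3 − 3×1→0
Count of 1: 3

3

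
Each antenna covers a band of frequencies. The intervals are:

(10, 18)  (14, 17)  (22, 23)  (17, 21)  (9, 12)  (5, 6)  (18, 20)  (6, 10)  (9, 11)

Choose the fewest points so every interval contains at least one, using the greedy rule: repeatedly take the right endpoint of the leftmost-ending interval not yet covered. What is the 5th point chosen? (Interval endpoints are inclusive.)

Sorted: [5,6] [6,10] [9,11] [9,12] [14,17] [10,18] [18,20] [17,21] [22,23]
{[5,6],[6,10]} hit by 6; {[9,11],[9,12]} hit by 11; {[14,17],[10,18]} hit by 17; {[18,20],[17,21]} hit by 20; {[22,23]} hit by 23.
Points: 6, 11, 17, 20, 23 (5 total).

23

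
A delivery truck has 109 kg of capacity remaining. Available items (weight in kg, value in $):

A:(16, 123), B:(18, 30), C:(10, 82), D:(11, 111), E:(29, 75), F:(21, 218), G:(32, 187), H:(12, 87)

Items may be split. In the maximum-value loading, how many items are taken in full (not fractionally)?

Order: F (218/21=10.38) > D (111/11=10.09) > C (82/10=8.20) > A (123/16=7.69) > H (87/12=7.25) > G (187/32=5.84) > E (75/29=2.59) > B (30/18=1.67)
Fill: take F (21 @ 218) → take D (11 @ 111) → take C (10 @ 82) → take A (16 @ 123) → take H (12 @ 87) → take G (32 @ 187) → take 7/29 of E → 18.10; 109/109 used.
6 item(s) taken whole; one partial (take 7/29 of E).

6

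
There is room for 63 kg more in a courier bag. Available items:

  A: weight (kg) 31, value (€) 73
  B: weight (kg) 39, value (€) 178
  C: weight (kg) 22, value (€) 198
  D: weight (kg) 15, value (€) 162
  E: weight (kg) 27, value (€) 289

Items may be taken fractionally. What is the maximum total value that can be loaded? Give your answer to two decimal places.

640.00

Greedy by value/weight ratio, highest first.
Ratios (sorted): D 10.80, E 10.70, C 9.00, B 4.56, A 2.35
take D (15 @ 162); take E (27 @ 289); take 21/22 of C → 189.00. Capacity used 63/63.
Total value = 640.00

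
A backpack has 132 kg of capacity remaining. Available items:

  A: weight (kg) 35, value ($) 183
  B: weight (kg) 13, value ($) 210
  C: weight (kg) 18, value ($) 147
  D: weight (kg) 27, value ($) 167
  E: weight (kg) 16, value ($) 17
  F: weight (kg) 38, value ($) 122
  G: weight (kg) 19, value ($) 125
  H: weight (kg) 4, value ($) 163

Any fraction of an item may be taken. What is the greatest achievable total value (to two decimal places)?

1046.37

Greedy by value/weight ratio, highest first.
Ratios (sorted): H 40.75, B 16.15, C 8.17, G 6.58, D 6.19, A 5.23, F 3.21, E 1.06
take H (4 @ 163); take B (13 @ 210); take C (18 @ 147); take G (19 @ 125); take D (27 @ 167); take A (35 @ 183); take 16/38 of F → 51.37. Capacity used 132/132.
Total value = 1046.37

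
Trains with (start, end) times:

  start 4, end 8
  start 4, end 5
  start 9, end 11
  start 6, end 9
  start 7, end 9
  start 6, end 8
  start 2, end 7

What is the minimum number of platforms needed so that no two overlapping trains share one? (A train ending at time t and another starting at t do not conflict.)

Count concurrent intervals with a sweep; the peak is the room count.
Events (time:±→running): 2:+→1 4:+→2 4:+→3 5:-→2 6:+→3 6:+→4 … peak 4.

4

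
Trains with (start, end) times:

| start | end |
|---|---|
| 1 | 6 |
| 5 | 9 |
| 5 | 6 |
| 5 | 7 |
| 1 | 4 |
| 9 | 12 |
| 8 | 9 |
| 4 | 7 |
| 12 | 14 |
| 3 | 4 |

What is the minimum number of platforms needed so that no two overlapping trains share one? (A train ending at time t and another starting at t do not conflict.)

5

Count concurrent intervals with a sweep; the peak is the room count.
starts: [1, 1, 3, 4, 5, 5, 5, 8, 9, 12]
ends:   [4, 4, 6, 6, 7, 7, 9, 9, 12, 14]
s1→1 s1→2 s3→3 e4→2 e4→1 s4→2 s5→3 s5→4 s5→5  — peak 5.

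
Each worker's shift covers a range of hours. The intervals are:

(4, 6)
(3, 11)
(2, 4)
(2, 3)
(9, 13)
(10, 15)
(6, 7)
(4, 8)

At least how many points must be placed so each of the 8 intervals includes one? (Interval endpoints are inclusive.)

Sorted: [2,3] [2,4] [4,6] [6,7] [4,8] [3,11] [9,13] [10,15]
{[2,3],[2,4]} hit by 3; {[4,6],[6,7],[4,8],[3,11]} hit by 6; {[9,13],[10,15]} hit by 13.
Points: 3, 6, 13 (3 total).

3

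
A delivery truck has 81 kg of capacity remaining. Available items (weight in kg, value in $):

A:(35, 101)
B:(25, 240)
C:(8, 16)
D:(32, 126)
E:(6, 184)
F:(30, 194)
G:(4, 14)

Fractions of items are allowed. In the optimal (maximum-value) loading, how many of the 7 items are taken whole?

3

Ratios (sorted): E 30.67, B 9.60, F 6.47, D 3.94, G 3.50, A 2.89, C 2.00
take E (6 @ 184); take B (25 @ 240); take F (30 @ 194); take 20/32 of D → 78.75. Capacity used 81/81.
3 item(s) taken whole; one partial (take 20/32 of D).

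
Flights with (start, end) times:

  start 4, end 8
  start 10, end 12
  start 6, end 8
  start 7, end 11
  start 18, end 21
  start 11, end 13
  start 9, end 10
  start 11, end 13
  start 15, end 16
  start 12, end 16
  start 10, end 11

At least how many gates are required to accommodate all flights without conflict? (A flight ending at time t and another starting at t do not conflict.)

Count concurrent intervals with a sweep; the peak is the room count.
Events (time:±→running): 4:+→1 6:+→2 7:+→3 … peak 3.

3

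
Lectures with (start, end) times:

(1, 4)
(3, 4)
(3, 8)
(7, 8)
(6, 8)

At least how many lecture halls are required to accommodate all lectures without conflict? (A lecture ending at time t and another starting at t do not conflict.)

3

starts: [1, 3, 3, 6, 7]
ends:   [4, 4, 8, 8, 8]
s1→1 s3→2 s3→3  — peak 3.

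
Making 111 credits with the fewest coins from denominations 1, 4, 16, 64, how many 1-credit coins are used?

3

111 = 1×64 + 2×16 + 3×4 + 3×1
Count of 1: 3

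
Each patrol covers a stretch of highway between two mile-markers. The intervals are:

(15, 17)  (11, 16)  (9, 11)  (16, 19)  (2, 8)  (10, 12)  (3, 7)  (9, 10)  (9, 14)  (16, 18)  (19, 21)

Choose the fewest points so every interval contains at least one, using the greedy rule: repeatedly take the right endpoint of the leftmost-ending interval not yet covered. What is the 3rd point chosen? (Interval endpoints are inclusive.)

Process intervals by earliest right end; each time one isn't hit yet, stab at its right endpoint.
By right end: [3,7]  [2,8]  [9,10]  [9,11]  [10,12]  [9,14]  [11,16]  [15,17]  [16,18]  [16,19]  [19,21]
[3,7] uncovered → point at 7; [9,10] uncovered → point at 10; [11,16] uncovered → point at 16; [19,21] uncovered → point at 21.
Points: 7, 10, 16, 21 (4 total).

16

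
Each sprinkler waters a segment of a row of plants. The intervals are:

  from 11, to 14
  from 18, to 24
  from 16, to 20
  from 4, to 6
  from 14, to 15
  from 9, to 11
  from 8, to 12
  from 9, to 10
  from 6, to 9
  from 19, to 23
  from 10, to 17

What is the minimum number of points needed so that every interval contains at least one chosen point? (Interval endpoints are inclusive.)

4

Sort by right endpoint; whenever an interval is uncovered, place a point at its right end.
Sorted: [4,6] [6,9] [9,10] [9,11] [8,12] [11,14] [14,15] [10,17] [16,20] [19,23] [18,24]
{[4,6],[6,9]} hit by 6; {[9,10],[9,11],[8,12]} hit by 10; {[11,14],[14,15],[10,17]} hit by 14; {[16,20],[19,23],[18,24]} hit by 20.
Points: 6, 10, 14, 20 (4 total).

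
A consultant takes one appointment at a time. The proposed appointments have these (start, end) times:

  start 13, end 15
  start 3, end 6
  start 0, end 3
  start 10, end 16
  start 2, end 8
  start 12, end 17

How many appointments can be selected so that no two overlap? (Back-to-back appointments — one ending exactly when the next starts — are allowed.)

By end time: (0,3), (3,6), (2,8), (13,15), (10,16), (12,17).
Pick (0,3); next start ≥ 3 → (3,6); next start ≥ 6 → (13,15).
Selected 3 appointments.

3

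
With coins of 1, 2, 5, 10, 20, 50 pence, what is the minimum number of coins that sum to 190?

Greedy: take as many of the largest coin as possible, then repeat with the remainder.
190 − 3×50→40 − 2×20→0
Total coins = 3 + 2 = 5

5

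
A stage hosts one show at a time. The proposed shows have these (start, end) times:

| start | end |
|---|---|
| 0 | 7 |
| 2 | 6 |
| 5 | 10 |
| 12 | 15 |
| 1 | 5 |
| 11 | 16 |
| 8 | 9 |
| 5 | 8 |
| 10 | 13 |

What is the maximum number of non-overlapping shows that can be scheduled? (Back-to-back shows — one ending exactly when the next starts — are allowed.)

Sorted by end: (1,5)  (2,6)  (0,7)  (5,8)  (8,9)  (5,10)  (10,13)  (12,15)  (11,16)
take (1,5); take (5,8); take (8,9); skip (5,10); take (10,13).
Selected 4 shows.

4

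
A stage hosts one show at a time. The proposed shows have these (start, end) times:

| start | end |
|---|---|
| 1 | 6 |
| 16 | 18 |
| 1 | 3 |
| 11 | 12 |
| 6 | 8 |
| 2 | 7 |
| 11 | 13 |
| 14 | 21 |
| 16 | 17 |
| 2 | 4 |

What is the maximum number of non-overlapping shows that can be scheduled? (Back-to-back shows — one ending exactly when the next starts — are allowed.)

4

Sort by end time and greedily take each interval whose start is ≥ the last chosen end.
By end time: (1,3), (2,4), (1,6), (2,7), (6,8), (11,12), (11,13), (16,17), (16,18), (14,21).
Pick (1,3); next start ≥ 3 → (6,8); next start ≥ 8 → (11,12); next start ≥ 12 → (16,17).
Selected 4 shows.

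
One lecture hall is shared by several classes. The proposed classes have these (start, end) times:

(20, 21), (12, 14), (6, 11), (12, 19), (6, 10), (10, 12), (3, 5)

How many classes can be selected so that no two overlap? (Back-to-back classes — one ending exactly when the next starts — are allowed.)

5

Greedy by earliest finish: after sorting by end time, pick each interval compatible with the last pick.
Sorted by end: (3,5)  (6,10)  (6,11)  (10,12)  (12,14)  (12,19)  (20,21)
take (3,5); take (6,10); skip (6,11); take (10,12); take (12,14); take (20,21).
Selected 5 classes.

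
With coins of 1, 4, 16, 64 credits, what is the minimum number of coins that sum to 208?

Greedy: take as many of the largest coin as possible, then repeat with the remainder.
208 = 3×64 + 1×16
Total coins = 3 + 1 = 4

4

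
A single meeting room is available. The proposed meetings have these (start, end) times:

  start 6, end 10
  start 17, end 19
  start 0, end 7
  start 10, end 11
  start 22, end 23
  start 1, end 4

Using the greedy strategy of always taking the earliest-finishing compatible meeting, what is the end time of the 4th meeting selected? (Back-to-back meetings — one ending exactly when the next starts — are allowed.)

19

Greedy by earliest finish: after sorting by end time, pick each interval compatible with the last pick.
Sorted by end: (1,4)  (0,7)  (6,10)  (10,11)  (17,19)  (22,23)
take (1,4); skip (0,7); take (6,10); take (10,11); take (17,19); take (22,23).
Selected: (1,4) (6,10) (10,11) (17,19) (22,23)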